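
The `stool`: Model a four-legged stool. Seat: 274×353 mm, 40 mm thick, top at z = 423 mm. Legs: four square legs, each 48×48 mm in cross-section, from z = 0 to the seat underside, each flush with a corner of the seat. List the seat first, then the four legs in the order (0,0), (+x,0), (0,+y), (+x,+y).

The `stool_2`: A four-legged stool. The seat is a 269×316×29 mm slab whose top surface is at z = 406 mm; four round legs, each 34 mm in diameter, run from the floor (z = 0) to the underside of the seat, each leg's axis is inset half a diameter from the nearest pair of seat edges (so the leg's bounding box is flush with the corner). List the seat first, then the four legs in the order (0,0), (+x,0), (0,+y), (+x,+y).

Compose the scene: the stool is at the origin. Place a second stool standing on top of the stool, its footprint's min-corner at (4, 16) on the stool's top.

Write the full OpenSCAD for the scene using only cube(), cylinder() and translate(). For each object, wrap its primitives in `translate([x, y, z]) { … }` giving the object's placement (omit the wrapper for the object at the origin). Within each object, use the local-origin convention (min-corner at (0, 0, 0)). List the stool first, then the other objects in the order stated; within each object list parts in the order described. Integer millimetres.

translate([0, 0, 383]) cube([274, 353, 40]);
cube([48, 48, 383]);
translate([226, 0, 0]) cube([48, 48, 383]);
translate([0, 305, 0]) cube([48, 48, 383]);
translate([226, 305, 0]) cube([48, 48, 383]);
translate([4, 16, 423]) {
  translate([0, 0, 377]) cube([269, 316, 29]);
  translate([17, 17, 0]) cylinder(h = 377, r = 17);
  translate([252, 17, 0]) cylinder(h = 377, r = 17);
  translate([17, 299, 0]) cylinder(h = 377, r = 17);
  translate([252, 299, 0]) cylinder(h = 377, r = 17);
}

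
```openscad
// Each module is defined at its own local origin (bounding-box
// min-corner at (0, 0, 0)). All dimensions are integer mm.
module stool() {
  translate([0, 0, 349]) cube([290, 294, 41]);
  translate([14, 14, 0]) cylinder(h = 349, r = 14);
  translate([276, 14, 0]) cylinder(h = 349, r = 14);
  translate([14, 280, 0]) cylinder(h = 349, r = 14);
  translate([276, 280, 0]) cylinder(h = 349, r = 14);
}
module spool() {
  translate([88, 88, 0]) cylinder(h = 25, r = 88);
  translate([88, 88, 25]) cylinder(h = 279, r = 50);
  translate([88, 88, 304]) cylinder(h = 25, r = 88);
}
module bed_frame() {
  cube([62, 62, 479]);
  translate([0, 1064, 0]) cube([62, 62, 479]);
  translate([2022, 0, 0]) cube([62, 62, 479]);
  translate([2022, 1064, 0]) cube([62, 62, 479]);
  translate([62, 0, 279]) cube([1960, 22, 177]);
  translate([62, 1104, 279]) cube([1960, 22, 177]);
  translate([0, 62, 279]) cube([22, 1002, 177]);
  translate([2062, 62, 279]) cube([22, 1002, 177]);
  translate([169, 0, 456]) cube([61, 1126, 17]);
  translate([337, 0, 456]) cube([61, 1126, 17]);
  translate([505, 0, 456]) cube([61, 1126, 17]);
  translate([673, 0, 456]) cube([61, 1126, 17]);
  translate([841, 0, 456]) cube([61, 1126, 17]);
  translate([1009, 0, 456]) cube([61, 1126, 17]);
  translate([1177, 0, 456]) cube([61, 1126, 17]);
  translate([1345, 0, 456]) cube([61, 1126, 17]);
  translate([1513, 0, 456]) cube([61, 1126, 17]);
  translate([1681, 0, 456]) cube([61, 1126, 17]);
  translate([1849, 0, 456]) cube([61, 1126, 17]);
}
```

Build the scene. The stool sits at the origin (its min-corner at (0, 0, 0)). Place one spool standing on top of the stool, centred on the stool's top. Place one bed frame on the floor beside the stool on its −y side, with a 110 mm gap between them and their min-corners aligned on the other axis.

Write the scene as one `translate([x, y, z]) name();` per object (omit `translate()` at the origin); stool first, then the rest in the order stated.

stool();
translate([57, 59, 390]) spool();
translate([0, -1236, 0]) bed_frame();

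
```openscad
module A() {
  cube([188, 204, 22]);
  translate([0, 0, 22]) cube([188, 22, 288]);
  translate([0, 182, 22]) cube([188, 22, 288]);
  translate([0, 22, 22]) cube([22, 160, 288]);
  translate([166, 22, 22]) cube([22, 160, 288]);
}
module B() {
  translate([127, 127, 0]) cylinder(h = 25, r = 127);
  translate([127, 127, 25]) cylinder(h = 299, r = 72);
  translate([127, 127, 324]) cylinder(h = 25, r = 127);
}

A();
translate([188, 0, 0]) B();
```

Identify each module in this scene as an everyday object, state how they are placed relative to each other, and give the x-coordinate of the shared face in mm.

The open box's +x face and the spool's −x face are both at x = 188 mm.

A is an open box. B is a spool. The spool is against the open box's +x side, with their −y faces flush. The x-coordinate of the shared face is 188 mm.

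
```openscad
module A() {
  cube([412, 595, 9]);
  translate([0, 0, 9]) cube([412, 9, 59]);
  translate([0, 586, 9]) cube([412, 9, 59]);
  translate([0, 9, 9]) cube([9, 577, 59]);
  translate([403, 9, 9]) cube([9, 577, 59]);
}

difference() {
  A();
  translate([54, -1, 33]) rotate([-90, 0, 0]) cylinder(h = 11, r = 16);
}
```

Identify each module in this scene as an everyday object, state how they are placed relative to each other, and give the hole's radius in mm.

The subtracted cylinder has r = 16 mm.

A is an open box. The open box has a circular hole through its front wall. The hole's radius is 16 mm.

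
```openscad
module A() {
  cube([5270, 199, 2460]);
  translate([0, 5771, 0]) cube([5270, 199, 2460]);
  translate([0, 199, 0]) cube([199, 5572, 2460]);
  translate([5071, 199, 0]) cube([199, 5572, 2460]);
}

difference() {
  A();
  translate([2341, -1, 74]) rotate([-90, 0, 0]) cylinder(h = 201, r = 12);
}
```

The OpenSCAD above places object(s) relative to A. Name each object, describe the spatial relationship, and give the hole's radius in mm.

The subtracted cylinder has r = 12 mm.

A is a house frame. The house frame has a circular hole through its front wall. The hole's radius is 12 mm.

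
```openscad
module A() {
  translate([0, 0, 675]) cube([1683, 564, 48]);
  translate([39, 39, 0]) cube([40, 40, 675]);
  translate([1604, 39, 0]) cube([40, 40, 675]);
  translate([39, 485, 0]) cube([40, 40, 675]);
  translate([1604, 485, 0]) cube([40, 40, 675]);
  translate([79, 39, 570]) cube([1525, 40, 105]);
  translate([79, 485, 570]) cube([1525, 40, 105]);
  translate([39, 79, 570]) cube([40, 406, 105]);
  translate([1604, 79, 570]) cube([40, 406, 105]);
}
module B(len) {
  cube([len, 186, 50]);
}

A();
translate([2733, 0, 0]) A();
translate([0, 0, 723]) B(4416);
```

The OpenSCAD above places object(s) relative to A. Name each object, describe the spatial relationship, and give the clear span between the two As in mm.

Second table starts at x = 2733; first ends at x = 1683; clear span = 2733 − 1683 = 1050 mm.

A is a table. B is a beam. A beam spans the tops of two tables. The clear span between the two tables is 1050 mm.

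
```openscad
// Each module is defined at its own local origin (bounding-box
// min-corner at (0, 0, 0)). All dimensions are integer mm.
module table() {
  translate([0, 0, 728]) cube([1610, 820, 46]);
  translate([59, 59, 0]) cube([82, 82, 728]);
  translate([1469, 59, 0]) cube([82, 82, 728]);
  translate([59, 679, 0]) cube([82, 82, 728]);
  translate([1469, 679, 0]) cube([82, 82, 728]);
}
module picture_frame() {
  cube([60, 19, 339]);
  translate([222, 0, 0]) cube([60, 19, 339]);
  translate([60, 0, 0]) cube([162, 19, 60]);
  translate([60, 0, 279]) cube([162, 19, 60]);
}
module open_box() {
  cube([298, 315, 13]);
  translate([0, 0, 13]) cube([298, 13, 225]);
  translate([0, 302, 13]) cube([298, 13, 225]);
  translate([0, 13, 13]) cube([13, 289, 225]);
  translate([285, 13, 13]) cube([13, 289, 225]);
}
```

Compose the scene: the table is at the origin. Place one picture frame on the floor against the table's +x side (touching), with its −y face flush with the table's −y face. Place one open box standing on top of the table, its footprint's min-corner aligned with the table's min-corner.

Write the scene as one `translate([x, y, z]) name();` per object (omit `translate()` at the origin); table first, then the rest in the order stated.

table();
translate([1610, 0, 0]) picture_frame();
translate([0, 0, 774]) open_box();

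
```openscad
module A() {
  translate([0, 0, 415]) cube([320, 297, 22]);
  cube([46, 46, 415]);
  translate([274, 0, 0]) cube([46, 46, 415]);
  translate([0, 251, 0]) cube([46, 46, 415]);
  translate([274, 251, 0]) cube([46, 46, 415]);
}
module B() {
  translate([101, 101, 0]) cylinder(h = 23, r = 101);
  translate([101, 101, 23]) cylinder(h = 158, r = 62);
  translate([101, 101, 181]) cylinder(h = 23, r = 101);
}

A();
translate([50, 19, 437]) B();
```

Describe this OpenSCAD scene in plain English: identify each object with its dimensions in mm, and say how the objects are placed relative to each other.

A is a simple wooden stool: a rectangular seat 320 mm (x) by 297 mm (y), 22 mm thick, top face at z = 437 mm, on four square legs, each 46×46 mm in cross-section. The legs rest on z = 0, each flush with a corner of the seat.

B is a spool: two coaxial disc flanges of radius 101 mm and thickness 23 mm, joined by a core cylinder of radius 62 mm and height 158 mm. The lower flange rests on z = 0 and the three cylinders share a vertical axis.

The spool is on top of the stool.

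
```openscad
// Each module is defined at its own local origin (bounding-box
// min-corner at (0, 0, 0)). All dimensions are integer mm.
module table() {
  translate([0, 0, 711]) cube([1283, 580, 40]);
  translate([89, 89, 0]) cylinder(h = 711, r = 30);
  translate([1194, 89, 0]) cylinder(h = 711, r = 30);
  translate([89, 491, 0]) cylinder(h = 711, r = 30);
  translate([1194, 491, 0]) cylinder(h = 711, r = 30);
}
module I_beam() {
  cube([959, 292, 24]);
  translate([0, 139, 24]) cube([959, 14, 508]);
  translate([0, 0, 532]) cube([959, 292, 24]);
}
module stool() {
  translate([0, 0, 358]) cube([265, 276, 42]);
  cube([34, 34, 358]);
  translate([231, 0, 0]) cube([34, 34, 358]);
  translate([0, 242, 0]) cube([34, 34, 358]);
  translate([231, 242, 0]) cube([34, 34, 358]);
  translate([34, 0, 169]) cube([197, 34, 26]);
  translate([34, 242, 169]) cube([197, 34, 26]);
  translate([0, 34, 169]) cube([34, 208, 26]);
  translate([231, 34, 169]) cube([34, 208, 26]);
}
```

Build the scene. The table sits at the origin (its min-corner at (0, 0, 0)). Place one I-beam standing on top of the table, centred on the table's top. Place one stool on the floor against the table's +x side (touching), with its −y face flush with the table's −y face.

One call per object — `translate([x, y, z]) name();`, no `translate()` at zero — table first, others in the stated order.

table();
translate([162, 144, 751]) I_beam();
translate([1283, 0, 0]) stool();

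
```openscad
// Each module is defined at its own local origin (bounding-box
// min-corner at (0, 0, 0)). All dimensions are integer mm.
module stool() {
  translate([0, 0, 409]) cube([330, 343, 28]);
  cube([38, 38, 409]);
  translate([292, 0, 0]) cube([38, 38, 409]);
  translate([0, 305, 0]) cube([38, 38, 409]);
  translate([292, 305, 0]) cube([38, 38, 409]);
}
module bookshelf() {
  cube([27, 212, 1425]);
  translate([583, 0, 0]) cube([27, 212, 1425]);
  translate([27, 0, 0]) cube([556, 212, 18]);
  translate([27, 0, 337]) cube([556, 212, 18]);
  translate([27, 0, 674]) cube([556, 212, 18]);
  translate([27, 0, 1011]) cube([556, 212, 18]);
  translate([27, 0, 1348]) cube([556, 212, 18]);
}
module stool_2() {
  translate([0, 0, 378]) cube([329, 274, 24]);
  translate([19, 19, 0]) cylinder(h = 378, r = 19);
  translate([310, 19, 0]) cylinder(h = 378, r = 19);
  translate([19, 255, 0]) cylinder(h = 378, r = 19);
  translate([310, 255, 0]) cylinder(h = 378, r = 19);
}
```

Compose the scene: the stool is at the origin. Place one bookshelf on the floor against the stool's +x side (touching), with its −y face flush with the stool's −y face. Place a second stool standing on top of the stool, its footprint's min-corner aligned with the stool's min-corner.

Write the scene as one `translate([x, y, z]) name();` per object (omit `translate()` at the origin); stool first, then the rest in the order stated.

stool();
translate([330, 0, 0]) bookshelf();
translate([0, 0, 437]) stool_2();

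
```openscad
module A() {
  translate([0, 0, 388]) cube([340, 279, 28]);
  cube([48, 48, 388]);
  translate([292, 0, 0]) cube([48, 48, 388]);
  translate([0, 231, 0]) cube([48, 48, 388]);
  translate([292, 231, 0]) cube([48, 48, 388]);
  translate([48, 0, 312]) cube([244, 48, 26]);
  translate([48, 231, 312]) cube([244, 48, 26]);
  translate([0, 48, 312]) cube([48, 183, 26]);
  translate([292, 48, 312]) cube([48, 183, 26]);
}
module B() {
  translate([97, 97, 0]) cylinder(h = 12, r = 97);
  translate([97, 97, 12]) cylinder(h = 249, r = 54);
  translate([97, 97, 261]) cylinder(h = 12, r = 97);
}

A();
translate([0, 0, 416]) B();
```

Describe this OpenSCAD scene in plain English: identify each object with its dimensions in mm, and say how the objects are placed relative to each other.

A is a four-legged stool. The seat is a 340×279×28 mm slab whose top surface is at z = 416 mm; four square legs, each 48×48 mm in cross-section, run from the floor (z = 0) to the underside of the seat, each flush with a corner of the seat. Four stretchers, 48 mm wide and 26 mm tall, connect adjacent legs with their undersides at z = 312 mm, each running between the inner faces of the legs it joins and aligned with the legs' outer faces on the other axis.

B is a spool: two coaxial disc flanges of radius 97 mm and thickness 12 mm, joined by a core cylinder of radius 54 mm and height 249 mm. The lower flange rests on z = 0 and the three cylinders share a vertical axis.

The spool is on top of the stool.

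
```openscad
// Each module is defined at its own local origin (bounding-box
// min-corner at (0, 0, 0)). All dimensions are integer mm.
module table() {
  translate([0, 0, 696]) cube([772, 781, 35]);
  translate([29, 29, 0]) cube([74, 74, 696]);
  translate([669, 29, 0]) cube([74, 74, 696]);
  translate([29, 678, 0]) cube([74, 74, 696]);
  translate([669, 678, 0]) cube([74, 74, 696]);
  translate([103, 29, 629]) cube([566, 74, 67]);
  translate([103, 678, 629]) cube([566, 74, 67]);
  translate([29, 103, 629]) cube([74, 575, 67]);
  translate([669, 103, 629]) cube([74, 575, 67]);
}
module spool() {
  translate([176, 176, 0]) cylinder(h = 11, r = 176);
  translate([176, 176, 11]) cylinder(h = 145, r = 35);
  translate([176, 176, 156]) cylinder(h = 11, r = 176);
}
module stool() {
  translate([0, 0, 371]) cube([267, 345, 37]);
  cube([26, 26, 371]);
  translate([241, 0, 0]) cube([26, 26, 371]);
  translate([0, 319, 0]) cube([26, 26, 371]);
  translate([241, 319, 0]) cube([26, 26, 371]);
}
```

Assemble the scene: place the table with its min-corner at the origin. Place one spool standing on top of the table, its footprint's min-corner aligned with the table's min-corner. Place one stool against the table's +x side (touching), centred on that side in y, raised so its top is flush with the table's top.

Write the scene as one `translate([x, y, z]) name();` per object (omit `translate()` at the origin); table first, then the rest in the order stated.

table();
translate([0, 0, 731]) spool();
translate([772, 218, 323]) stool();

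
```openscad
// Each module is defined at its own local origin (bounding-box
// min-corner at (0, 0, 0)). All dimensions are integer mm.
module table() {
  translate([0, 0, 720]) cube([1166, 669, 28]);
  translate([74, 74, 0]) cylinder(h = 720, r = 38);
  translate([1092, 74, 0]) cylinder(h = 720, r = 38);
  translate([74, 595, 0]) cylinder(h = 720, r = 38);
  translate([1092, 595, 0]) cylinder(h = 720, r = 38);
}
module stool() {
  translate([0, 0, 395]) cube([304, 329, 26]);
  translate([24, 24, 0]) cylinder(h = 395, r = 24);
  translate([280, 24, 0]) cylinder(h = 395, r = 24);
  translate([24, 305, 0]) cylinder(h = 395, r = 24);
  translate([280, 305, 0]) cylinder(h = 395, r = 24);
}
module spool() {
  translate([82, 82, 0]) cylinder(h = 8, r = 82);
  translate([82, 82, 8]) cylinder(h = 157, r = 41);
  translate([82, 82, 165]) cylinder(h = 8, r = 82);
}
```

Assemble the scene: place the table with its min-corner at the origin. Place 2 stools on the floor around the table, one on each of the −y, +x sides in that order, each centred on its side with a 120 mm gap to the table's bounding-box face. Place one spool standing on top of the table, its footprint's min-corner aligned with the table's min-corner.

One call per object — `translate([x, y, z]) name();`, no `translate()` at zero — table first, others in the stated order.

table();
translate([431, -449, 0]) stool();
translate([1286, 170, 0]) stool();
translate([0, 0, 748]) spool();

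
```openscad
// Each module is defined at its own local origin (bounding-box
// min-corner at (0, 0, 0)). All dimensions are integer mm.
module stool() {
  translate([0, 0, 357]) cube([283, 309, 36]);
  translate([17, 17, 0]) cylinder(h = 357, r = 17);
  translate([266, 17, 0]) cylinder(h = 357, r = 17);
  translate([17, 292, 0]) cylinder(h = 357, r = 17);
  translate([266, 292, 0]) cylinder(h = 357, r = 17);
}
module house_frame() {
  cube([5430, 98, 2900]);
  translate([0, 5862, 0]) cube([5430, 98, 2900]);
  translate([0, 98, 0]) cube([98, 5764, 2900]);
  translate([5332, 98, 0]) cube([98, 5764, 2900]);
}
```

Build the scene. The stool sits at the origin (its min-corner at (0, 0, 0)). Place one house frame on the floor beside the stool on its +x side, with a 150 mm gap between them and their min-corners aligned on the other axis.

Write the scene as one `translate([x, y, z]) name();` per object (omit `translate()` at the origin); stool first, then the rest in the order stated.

stool();
translate([433, 0, 0]) house_frame();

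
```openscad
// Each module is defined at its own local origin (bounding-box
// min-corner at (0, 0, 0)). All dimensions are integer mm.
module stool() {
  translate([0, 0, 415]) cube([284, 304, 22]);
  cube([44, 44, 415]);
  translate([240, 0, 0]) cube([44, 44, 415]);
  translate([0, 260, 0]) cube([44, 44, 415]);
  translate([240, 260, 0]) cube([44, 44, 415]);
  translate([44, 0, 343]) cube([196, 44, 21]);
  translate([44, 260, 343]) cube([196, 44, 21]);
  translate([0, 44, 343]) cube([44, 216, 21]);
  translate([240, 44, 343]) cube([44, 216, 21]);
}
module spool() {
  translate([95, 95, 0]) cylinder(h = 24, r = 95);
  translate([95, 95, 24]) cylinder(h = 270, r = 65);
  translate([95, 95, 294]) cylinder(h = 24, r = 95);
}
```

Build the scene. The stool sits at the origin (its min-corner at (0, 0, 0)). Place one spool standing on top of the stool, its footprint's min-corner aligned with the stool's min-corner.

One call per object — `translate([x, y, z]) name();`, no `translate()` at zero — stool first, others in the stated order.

stool();
translate([0, 0, 437]) spool();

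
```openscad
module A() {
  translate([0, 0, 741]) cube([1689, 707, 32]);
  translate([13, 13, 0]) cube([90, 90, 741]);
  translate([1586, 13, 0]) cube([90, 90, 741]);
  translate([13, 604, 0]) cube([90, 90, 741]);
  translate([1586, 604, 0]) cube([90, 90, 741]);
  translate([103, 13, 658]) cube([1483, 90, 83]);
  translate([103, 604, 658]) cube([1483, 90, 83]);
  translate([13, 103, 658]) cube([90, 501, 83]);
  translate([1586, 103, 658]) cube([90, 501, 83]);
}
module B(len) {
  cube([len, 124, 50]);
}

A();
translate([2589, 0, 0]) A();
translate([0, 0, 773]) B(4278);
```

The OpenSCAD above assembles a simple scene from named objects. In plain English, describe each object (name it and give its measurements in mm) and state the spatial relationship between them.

A is a table: top 1689 mm (x) × 707 mm (y), 32 mm thick, upper face at z = 773 mm, on four 90×90 mm square legs, each inset 13 mm from the nearest pair of top edges, running from z = 0 to the bottom of the top. Four apron rails, 90 mm thick and 83 mm tall, run between adjacent legs with their top edges flush with the underside of the top and their outer faces flush with the legs' outer faces.

B is a rectangular beam 4278 mm long (x), 124 mm deep (y), 50 mm thick (z).

The beam spans the tops of two tables placed 900 mm apart, resting at z = 773 mm.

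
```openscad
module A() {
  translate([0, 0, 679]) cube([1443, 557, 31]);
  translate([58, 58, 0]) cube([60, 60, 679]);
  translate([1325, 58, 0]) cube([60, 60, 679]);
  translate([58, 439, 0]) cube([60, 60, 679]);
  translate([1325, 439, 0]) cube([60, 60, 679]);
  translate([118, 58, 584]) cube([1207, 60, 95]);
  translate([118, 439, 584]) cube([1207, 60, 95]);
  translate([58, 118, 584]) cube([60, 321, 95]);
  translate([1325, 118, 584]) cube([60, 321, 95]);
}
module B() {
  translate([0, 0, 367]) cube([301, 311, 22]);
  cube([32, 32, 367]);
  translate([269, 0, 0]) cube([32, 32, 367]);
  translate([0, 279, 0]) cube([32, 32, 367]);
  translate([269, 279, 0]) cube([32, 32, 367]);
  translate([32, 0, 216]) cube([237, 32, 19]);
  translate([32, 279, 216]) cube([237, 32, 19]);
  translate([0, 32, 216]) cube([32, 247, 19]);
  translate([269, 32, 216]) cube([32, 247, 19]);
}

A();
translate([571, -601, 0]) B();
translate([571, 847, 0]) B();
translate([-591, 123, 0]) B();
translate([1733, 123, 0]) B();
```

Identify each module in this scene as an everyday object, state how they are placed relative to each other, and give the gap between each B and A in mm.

A is a table. B is a stool. Four stools sit around the table at the −y, +y, −x, +x sides. The gap between each stool and the table is 290 mm.

Each stool's nearest face is 290 mm from the table's bounding box.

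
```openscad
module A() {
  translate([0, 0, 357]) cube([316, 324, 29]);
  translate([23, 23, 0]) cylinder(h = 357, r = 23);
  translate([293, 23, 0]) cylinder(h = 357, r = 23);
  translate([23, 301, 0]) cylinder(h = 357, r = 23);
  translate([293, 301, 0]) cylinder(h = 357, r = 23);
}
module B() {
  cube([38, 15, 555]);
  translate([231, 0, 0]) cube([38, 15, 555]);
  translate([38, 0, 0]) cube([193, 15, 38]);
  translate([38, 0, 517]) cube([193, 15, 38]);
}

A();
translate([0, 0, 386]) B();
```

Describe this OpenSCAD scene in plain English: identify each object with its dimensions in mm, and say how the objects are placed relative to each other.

A is a simple wooden stool: a rectangular seat 316 mm (x) by 324 mm (y), 29 mm thick, top face at z = 386 mm, on four round legs, each 46 mm in diameter. The legs rest on z = 0, each leg's axis is inset half a diameter from the nearest pair of seat edges (so the leg's bounding box is flush with the corner).

B is a picture frame with a 193×479 mm rectangular opening (x by z) and a uniform 38 mm border on every side. Frame depth is 15 mm along y. It is built from two vertical stiles running the full outside height and two horizontal rails spanning the gap between the stiles.

The picture frame is on top of the stool.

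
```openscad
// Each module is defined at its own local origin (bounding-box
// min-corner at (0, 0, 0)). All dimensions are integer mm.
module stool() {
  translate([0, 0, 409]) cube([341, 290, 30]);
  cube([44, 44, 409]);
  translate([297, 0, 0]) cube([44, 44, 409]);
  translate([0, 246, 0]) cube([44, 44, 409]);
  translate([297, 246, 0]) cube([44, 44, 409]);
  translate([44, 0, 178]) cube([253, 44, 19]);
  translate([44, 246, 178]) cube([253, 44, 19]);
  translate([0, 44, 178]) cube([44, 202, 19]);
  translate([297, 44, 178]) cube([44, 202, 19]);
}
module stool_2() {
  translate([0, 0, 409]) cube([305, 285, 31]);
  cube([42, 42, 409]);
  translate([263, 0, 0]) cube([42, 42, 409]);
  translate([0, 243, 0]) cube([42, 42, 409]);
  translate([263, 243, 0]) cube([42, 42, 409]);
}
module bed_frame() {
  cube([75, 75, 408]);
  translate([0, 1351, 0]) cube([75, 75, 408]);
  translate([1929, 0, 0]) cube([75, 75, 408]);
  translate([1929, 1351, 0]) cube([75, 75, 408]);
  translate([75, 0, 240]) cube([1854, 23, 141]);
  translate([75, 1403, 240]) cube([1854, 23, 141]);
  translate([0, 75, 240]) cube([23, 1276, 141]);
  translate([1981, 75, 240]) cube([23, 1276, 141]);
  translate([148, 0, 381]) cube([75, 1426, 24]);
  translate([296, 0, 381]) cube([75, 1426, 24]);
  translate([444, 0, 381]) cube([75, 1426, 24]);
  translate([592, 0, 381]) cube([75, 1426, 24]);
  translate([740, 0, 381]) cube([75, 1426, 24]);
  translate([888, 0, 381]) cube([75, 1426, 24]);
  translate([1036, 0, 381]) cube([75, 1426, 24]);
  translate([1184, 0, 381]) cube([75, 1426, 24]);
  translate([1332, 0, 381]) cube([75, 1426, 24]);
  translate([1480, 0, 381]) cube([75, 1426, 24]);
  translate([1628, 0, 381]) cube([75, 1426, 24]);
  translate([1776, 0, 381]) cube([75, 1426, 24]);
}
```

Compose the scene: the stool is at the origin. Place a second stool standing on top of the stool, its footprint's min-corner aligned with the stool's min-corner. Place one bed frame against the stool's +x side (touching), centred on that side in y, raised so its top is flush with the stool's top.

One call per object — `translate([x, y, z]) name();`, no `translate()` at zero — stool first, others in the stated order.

stool();
translate([0, 0, 439]) stool_2();
translate([341, -568, 31]) bed_frame();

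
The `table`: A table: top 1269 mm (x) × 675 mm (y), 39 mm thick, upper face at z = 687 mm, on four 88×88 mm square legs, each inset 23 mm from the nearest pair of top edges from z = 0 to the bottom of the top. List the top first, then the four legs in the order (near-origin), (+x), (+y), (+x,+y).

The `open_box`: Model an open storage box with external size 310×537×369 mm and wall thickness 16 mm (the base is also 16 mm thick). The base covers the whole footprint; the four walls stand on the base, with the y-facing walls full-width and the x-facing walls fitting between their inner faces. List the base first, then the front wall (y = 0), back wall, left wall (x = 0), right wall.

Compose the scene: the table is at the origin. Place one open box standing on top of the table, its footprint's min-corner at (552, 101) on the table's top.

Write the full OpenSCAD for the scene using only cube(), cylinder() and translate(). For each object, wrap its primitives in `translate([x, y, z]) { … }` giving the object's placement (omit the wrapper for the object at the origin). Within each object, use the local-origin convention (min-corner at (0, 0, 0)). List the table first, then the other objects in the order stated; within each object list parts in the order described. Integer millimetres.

translate([0, 0, 648]) cube([1269, 675, 39]);
translate([23, 23, 0]) cube([88, 88, 648]);
translate([1158, 23, 0]) cube([88, 88, 648]);
translate([23, 564, 0]) cube([88, 88, 648]);
translate([1158, 564, 0]) cube([88, 88, 648]);
translate([552, 101, 687]) {
  cube([310, 537, 16]);
  translate([0, 0, 16]) cube([310, 16, 353]);
  translate([0, 521, 16]) cube([310, 16, 353]);
  translate([0, 16, 16]) cube([16, 505, 353]);
  translate([294, 16, 16]) cube([16, 505, 353]);
}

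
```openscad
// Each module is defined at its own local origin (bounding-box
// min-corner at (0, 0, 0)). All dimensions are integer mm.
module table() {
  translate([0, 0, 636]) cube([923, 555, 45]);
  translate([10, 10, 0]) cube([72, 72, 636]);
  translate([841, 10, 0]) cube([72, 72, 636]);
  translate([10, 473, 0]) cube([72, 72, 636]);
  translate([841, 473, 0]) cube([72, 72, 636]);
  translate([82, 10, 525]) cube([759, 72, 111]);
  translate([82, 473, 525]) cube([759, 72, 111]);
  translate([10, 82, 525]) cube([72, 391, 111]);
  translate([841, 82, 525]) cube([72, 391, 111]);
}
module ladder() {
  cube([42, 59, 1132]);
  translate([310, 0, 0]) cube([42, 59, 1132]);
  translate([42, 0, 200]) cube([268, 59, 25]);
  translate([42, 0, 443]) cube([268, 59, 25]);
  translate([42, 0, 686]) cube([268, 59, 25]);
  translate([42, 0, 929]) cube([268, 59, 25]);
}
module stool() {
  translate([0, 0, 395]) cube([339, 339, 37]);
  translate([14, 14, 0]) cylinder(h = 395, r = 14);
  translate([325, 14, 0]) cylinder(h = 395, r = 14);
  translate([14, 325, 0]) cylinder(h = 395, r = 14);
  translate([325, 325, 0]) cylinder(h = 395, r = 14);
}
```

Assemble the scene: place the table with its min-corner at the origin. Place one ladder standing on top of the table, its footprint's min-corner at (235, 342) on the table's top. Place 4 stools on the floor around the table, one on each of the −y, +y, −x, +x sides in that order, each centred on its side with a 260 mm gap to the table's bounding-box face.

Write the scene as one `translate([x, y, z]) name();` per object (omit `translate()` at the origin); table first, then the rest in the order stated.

table();
translate([235, 342, 681]) ladder();
translate([292, -599, 0]) stool();
translate([292, 815, 0]) stool();
translate([-599, 108, 0]) stool();
translate([1183, 108, 0]) stool();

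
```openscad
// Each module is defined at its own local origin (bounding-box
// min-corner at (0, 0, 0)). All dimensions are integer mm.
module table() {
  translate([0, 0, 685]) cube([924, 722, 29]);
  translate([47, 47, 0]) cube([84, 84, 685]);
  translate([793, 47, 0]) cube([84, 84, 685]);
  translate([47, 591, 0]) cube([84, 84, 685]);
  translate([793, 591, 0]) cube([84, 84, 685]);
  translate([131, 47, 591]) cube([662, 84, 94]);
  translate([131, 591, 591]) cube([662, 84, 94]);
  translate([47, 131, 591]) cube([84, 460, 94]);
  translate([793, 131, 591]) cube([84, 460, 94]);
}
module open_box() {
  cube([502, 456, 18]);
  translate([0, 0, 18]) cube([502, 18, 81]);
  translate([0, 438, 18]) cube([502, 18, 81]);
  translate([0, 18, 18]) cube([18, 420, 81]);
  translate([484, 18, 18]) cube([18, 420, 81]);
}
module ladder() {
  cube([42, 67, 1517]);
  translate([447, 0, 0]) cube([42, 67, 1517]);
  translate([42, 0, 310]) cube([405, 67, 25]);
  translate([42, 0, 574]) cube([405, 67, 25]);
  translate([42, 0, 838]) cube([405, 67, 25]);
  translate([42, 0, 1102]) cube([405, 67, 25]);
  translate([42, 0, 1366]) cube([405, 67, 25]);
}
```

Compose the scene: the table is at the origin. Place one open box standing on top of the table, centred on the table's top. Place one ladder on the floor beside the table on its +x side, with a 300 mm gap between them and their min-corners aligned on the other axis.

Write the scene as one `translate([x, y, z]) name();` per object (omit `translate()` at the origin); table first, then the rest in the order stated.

table();
translate([211, 133, 714]) open_box();
translate([1224, 0, 0]) ladder();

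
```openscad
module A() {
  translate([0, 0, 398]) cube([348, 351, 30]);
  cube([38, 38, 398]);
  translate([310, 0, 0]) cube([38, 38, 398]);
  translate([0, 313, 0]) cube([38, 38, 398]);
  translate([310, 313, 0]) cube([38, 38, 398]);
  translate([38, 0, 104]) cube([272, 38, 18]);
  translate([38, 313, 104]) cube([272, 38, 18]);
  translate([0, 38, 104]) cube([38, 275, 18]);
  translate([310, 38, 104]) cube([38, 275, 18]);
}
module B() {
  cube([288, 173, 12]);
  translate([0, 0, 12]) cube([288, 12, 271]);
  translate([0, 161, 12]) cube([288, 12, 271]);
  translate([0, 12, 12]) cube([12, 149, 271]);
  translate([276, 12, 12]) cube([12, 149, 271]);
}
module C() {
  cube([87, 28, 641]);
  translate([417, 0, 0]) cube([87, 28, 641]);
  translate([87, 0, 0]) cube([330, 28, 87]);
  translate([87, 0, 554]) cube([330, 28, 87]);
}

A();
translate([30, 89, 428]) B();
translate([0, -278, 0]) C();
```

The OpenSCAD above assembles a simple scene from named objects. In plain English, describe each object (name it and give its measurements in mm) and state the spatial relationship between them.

A is a four-legged stool. The seat is 348×351 mm, 30 mm thick, top at z = 428 mm. It stands on four square legs, each 38×38 mm in cross-section, from z = 0 to the seat underside, each flush with a corner of the seat. Four stretchers, 38 mm wide and 18 mm tall, connect adjacent legs with their undersides at z = 104 mm, each running between the inner faces of the legs it joins and aligned with the legs' outer faces on the other axis.

B is an open storage box with external size 288×173×283 mm and wall thickness 12 mm (the base is also 12 mm thick). The base covers the whole footprint; the four walls stand on the base, with the y-facing walls full-width and the x-facing walls fitting between their inner faces.

C is a picture frame with a 330×467 mm rectangular opening (x by z) and a uniform 87 mm border on every side. Frame depth is 28 mm along y. It is built from two vertical stiles running the full outside height and two horizontal rails spanning the gap between the stiles.

The open box is on top of the stool, centred. The picture frame is on the floor beside the stool on its −y side.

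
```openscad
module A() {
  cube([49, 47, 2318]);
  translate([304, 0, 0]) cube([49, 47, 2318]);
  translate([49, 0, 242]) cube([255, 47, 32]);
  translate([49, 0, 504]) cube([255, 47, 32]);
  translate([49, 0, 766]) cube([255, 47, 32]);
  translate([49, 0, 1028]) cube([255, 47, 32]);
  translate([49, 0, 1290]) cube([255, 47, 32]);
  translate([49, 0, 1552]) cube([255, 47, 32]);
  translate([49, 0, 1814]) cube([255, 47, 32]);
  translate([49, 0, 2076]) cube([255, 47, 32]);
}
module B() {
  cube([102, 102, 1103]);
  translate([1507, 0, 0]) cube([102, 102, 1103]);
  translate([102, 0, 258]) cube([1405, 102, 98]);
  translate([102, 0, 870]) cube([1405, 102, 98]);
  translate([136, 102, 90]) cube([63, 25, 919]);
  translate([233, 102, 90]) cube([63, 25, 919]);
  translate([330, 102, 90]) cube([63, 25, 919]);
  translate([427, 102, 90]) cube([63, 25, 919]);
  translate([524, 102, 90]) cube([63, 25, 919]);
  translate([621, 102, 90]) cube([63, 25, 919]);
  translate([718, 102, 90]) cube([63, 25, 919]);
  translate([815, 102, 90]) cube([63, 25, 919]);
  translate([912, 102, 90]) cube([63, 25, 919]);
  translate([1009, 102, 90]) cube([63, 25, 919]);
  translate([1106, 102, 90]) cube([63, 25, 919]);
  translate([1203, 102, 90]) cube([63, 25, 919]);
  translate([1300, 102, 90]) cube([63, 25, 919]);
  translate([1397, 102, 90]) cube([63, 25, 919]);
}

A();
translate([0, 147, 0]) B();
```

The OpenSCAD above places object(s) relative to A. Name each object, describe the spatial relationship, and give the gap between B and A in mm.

The fence section's nearest face is 100 mm from the ladder's +y face.

A is a ladder. B is a fence section. The fence section is on the floor beside the ladder on its +y side. The gap between the fence section and the ladder is 100 mm.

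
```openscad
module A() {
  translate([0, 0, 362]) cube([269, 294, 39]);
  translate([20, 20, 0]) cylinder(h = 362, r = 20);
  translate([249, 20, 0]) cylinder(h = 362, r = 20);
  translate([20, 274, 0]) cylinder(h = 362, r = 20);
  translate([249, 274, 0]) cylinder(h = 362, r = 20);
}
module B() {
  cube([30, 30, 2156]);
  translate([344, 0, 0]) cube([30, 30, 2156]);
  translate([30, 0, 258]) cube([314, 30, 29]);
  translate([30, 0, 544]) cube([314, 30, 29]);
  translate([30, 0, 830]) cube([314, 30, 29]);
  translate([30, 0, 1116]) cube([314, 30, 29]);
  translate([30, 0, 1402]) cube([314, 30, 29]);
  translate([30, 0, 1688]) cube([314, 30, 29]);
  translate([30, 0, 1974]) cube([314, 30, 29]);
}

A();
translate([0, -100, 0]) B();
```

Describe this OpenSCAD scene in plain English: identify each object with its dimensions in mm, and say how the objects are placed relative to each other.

A is a simple wooden stool: a rectangular seat 269 mm (x) by 294 mm (y), 39 mm thick, top face at z = 401 mm, on four round legs, each 40 mm in diameter. The legs rest on z = 0, each leg's axis is inset half a diameter from the nearest pair of seat edges (so the leg's bounding box is flush with the corner).

B is a straight ladder. Two 30×30 mm vertical rails, 2156 mm tall, stand 374 mm apart (outside-to-outside) with their front faces coplanar on the −y side. 7 rungs, each 30 mm deep and 29 mm tall, span between the inner faces of the rails, front faces flush with the rails. The lowest rung's underside is at z = 258 mm and rungs are spaced 286 mm apart (underside to underside).

The ladder is on the floor beside the stool on its −y side.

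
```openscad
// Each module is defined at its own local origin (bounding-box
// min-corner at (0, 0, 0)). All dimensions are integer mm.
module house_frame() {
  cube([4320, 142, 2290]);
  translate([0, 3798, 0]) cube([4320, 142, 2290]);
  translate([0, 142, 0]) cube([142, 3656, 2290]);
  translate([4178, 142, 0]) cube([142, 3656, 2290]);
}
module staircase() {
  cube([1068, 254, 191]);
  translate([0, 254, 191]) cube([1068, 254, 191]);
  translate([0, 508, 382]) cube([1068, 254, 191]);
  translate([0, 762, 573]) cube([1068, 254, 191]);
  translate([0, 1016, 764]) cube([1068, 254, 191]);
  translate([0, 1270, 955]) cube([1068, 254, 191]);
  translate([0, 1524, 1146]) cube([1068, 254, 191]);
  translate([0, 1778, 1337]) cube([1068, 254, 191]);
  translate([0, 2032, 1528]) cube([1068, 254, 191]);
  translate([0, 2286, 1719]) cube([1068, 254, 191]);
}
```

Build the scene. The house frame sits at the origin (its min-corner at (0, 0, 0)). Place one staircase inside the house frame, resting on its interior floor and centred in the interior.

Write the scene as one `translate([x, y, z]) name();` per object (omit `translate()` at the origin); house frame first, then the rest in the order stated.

house_frame();
translate([1626, 700, 0]) staircase();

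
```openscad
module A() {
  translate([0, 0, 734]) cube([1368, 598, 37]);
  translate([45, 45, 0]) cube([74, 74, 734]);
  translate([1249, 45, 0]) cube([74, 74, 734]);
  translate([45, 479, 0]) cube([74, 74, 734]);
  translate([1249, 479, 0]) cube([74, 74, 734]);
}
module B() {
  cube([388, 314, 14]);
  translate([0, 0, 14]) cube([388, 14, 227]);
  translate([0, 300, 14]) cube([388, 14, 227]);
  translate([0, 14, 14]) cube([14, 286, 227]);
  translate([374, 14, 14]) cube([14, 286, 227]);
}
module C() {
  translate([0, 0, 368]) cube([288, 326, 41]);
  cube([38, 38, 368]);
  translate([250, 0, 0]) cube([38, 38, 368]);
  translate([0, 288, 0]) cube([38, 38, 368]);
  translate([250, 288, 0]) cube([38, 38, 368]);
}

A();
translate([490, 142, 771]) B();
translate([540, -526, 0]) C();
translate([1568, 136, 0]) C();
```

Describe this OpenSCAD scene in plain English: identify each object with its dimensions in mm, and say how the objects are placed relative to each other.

A is a table: top 1368 mm (x) × 598 mm (y), 37 mm thick, upper face at z = 771 mm, on four 74×74 mm square legs, each inset 45 mm from the nearest pair of top edges, running from z = 0 to the bottom of the top.

B is an open-topped rectangular box: outside dimensions 388×314×241 mm, with a uniform wall and base thickness of 14 mm. The base is a full 388×314 slab on the floor; four walls sit on top of the base. The front and back walls (the −y and +y sides) span the full width; the two side walls fit between them.

C is a simple wooden stool: a rectangular seat 288 mm (x) by 326 mm (y), 41 mm thick, top face at z = 409 mm, on four square legs, each 38×38 mm in cross-section. The legs rest on z = 0, each flush with a corner of the seat.

The open box is on top of the table, centred. Two stools sit around the table at the −y, +x sides.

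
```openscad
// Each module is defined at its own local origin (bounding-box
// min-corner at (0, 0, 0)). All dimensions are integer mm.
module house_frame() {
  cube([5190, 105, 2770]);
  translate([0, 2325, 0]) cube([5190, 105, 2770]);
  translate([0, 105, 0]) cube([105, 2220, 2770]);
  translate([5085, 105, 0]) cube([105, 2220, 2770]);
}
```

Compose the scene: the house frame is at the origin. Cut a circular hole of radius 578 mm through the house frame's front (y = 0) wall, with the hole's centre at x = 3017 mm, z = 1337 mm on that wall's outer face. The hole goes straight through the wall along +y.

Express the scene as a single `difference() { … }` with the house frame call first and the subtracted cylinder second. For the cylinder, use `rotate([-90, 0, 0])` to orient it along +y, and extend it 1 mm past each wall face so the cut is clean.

difference() {
  house_frame();
  translate([3017, -1, 1337]) rotate([-90, 0, 0]) cylinder(h = 107, r = 578);
}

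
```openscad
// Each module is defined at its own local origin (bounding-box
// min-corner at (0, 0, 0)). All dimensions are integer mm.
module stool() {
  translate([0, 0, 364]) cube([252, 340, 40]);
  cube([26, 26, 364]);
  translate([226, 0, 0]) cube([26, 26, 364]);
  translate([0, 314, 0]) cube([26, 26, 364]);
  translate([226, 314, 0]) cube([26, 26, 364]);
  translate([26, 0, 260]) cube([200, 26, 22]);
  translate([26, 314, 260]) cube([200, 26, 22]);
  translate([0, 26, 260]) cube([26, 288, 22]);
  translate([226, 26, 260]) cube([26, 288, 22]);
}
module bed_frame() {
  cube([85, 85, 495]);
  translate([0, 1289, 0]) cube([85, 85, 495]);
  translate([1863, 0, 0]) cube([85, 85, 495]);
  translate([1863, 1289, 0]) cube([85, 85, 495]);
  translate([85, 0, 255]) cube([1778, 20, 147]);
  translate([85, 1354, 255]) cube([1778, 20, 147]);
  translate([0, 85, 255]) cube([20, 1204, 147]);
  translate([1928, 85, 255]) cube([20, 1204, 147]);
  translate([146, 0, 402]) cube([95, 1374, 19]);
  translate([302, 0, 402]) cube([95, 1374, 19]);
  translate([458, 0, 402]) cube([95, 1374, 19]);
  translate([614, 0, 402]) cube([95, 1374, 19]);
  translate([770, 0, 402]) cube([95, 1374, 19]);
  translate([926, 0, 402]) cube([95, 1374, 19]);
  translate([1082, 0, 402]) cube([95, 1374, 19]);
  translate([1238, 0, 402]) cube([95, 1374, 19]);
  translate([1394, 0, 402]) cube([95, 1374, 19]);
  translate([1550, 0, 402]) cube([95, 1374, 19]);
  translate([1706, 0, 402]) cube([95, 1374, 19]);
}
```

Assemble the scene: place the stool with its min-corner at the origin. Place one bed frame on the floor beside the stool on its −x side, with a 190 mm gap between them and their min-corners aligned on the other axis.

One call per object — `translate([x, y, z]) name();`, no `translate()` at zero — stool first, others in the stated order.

stool();
translate([-2138, 0, 0]) bed_frame();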